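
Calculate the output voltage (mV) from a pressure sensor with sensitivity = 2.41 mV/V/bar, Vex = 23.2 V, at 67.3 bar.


Output = sensitivity * Vex * P.
Vout = 2.41 * 23.2 * 67.3
Vout = 55.912 * 67.3
Vout = 3762.88 mV

3762.88 mV


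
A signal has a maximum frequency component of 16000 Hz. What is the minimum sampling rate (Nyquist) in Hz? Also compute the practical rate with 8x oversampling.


By Nyquist theorem, fs_min = 2 * fmax.
fs_min = 2 * 16000 = 32000 Hz
Practical rate = 8 * fs_min = 8 * 32000 = 256000 Hz

fs_min = 32000 Hz, fs_practical = 256000 Hz


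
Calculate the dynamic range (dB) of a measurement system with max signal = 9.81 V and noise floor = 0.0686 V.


Dynamic range = 20 * log10(Vmax / Vnoise).
DR = 20 * log10(9.81 / 0.0686)
DR = 20 * log10(143.0)
DR = 43.11 dB

43.11 dB


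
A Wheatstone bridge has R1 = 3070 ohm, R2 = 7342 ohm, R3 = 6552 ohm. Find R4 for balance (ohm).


At balance: R1*R4 = R2*R3, so R4 = R2*R3/R1.
R4 = 7342 * 6552 / 3070
R4 = 48104784 / 3070
R4 = 15669.31 ohm

15669.31 ohm


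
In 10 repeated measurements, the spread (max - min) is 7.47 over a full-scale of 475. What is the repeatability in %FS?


Repeatability = (spread / full scale) * 100%.
R = (7.47 / 475) * 100
R = 1.573 %FS

1.573 %FS


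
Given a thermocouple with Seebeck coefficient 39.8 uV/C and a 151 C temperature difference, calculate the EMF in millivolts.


The thermocouple output V = sensitivity * dT.
V = 39.8 uV/C * 151 C
V = 6009.8 uV
V = 6.01 mV

6.01 mV


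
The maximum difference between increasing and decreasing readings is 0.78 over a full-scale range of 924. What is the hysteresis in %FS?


Hysteresis = (max difference / full scale) * 100%.
H = (0.78 / 924) * 100
H = 0.084 %FS

0.084 %FS


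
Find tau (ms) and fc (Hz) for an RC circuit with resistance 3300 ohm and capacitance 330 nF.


Time constant: tau = R * C.
tau = 3300 * 3.30e-07 = 0.001089 s
tau = 1.089 ms
Cutoff frequency: fc = 1 / (2*pi*R*C).
fc = 1 / (2*pi*0.001089) = 146.15 Hz

tau = 1.089 ms, fc = 146.15 Hz


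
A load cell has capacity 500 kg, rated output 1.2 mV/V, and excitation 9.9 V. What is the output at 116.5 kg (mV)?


Vout = rated_output * Vex * (load / capacity).
Vout = 1.2 * 9.9 * (116.5 / 500)
Vout = 1.2 * 9.9 * 0.233
Vout = 2.768 mV

2.768 mV


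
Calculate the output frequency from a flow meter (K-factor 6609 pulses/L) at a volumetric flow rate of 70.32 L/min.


Frequency = K * Q / 60 (converting L/min to L/s).
f = 6609 * 70.32 / 60
f = 464744.88 / 60
f = 7745.75 Hz

7745.75 Hz


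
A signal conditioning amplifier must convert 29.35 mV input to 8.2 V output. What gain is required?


Gain = Vout / Vin (converting to same units).
G = 8.2 V / 29.35 mV
G = 8200.0 mV / 29.35 mV
G = 279.39

279.39


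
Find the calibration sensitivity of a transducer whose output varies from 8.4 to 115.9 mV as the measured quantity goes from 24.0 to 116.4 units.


Sensitivity = (y2 - y1) / (x2 - x1).
S = (115.9 - 8.4) / (116.4 - 24.0)
S = 107.5 / 92.4
S = 1.1634 mV/unit

1.1634 mV/unit


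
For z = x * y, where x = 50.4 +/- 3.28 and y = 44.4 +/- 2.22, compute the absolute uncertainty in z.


For a product z = x*y, the relative uncertainty is:
uz/z = sqrt((ux/x)^2 + (uy/y)^2)
Relative uncertainties: ux/x = 3.28/50.4 = 0.065079
uy/y = 2.22/44.4 = 0.05
z = 50.4 * 44.4 = 2237.8
uz = 2237.8 * sqrt(0.065079^2 + 0.05^2) = 183.651

183.651


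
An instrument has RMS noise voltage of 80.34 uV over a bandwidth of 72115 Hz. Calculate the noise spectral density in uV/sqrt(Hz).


Noise spectral density = Vrms / sqrt(BW).
NSD = 80.34 / sqrt(72115)
NSD = 80.34 / 268.5424
NSD = 0.2992 uV/sqrt(Hz)

0.2992 uV/sqrt(Hz)


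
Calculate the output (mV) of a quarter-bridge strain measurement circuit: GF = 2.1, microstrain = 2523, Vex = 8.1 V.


Quarter bridge output: Vout = (GF * epsilon * Vex) / 4.
Vout = (2.1 * 2523e-6 * 8.1) / 4
Vout = 0.04291623 / 4 V
Vout = 0.01072906 V = 10.7291 mV

10.7291 mV


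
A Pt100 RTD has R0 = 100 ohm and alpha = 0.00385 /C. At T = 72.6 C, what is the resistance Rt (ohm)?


The RTD equation: Rt = R0 * (1 + alpha * T).
Rt = 100 * (1 + 0.00385 * 72.6)
Rt = 100 * (1 + 0.27951)
Rt = 100 * 1.27951
Rt = 127.951 ohm

127.951 ohm


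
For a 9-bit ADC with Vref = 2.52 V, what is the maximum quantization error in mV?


The maximum quantization error is +/- LSB/2.
LSB = Vref / 2^n = 2.52 / 512 = 0.00492188 V
Max error = LSB / 2 = 0.00492188 / 2 = 0.00246094 V
Max error = 2.4609 mV

2.4609 mV


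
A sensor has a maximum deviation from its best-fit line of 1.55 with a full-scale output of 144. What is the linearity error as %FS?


Linearity error = (max deviation / full scale) * 100%.
Linearity = (1.55 / 144) * 100
Linearity = 1.076 %FS

1.076 %FS


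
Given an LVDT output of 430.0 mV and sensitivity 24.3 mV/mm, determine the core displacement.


Displacement = Vout / sensitivity.
d = 430.0 / 24.3
d = 17.695 mm

17.695 mm


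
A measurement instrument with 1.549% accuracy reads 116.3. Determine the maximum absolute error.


Absolute error = (accuracy% / 100) * reading.
Error = (1.549 / 100) * 116.3
Error = 0.01549 * 116.3
Error = 1.8015

1.8015


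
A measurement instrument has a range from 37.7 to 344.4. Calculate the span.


Span = upper range - lower range.
Span = 344.4 - (37.7)
Span = 306.7

306.7


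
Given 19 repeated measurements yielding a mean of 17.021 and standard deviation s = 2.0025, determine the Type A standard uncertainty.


The standard uncertainty for Type A evaluation is u = s / sqrt(n).
u = 2.0025 / sqrt(19)
u = 2.0025 / 4.3589
u = 0.4594

0.4594


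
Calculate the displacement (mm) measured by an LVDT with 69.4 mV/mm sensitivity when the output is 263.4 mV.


Displacement = Vout / sensitivity.
d = 263.4 / 69.4
d = 3.795 mm

3.795 mm


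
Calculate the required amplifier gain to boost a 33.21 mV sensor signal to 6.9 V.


Gain = Vout / Vin (converting to same units).
G = 6.9 V / 33.21 mV
G = 6900.0 mV / 33.21 mV
G = 207.77

207.77


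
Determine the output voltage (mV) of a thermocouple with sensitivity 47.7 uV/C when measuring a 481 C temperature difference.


The thermocouple output V = sensitivity * dT.
V = 47.7 uV/C * 481 C
V = 22943.7 uV
V = 22.944 mV

22.944 mV


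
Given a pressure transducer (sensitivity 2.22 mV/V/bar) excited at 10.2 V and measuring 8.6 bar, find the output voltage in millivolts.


Output = sensitivity * Vex * P.
Vout = 2.22 * 10.2 * 8.6
Vout = 22.644 * 8.6
Vout = 194.74 mV

194.74 mV


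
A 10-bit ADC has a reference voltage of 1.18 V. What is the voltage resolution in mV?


The resolution (LSB) of an ADC is Vref / 2^n.
LSB = 1.18 / 2^10
LSB = 1.18 / 1024
LSB = 0.00115234 V = 1.15234375 mV

1.15234375 mV


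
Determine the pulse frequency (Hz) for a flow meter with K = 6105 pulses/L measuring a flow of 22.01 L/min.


Frequency = K * Q / 60 (converting L/min to L/s).
f = 6105 * 22.01 / 60
f = 134371.05 / 60
f = 2239.52 Hz

2239.52 Hz


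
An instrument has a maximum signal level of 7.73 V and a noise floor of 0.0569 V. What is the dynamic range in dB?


Dynamic range = 20 * log10(Vmax / Vnoise).
DR = 20 * log10(7.73 / 0.0569)
DR = 20 * log10(135.85)
DR = 42.66 dB

42.66 dB


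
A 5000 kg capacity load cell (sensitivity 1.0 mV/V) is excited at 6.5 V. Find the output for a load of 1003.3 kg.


Vout = rated_output * Vex * (load / capacity).
Vout = 1.0 * 6.5 * (1003.3 / 5000)
Vout = 1.0 * 6.5 * 0.20066
Vout = 1.304 mV

1.304 mV


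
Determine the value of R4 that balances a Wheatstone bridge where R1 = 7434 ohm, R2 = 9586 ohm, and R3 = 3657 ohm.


At balance: R1*R4 = R2*R3, so R4 = R2*R3/R1.
R4 = 9586 * 3657 / 7434
R4 = 35056002 / 7434
R4 = 4715.63 ohm

4715.63 ohm


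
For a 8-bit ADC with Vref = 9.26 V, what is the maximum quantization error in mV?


The maximum quantization error is +/- LSB/2.
LSB = Vref / 2^n = 9.26 / 256 = 0.03617187 V
Max error = LSB / 2 = 0.03617187 / 2 = 0.01808594 V
Max error = 18.0859 mV

18.0859 mV


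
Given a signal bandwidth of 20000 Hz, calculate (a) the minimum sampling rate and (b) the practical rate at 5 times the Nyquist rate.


By Nyquist theorem, fs_min = 2 * fmax.
fs_min = 2 * 20000 = 40000 Hz
Practical rate = 5 * fs_min = 5 * 40000 = 200000 Hz

fs_min = 40000 Hz, fs_practical = 200000 Hz


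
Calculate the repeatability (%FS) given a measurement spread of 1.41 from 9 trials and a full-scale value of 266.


Repeatability = (spread / full scale) * 100%.
R = (1.41 / 266) * 100
R = 0.53 %FS

0.53 %FS


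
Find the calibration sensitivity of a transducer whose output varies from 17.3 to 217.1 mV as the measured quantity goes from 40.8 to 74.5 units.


Sensitivity = (y2 - y1) / (x2 - x1).
S = (217.1 - 17.3) / (74.5 - 40.8)
S = 199.8 / 33.7
S = 5.9288 mV/unit

5.9288 mV/unit


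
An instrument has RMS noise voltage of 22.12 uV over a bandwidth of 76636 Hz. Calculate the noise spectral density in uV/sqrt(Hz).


Noise spectral density = Vrms / sqrt(BW).
NSD = 22.12 / sqrt(76636)
NSD = 22.12 / 276.8321
NSD = 0.0799 uV/sqrt(Hz)

0.0799 uV/sqrt(Hz)


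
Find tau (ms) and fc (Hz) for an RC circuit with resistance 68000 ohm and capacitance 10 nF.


Time constant: tau = R * C.
tau = 68000 * 1.00e-08 = 0.00068 s
tau = 0.68 ms
Cutoff frequency: fc = 1 / (2*pi*R*C).
fc = 1 / (2*pi*0.00068) = 234.05 Hz

tau = 0.68 ms, fc = 234.05 Hz


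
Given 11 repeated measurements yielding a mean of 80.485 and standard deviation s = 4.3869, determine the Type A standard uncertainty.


The standard uncertainty for Type A evaluation is u = s / sqrt(n).
u = 4.3869 / sqrt(11)
u = 4.3869 / 3.3166
u = 1.3227

1.3227


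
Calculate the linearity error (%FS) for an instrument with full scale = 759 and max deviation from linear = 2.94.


Linearity error = (max deviation / full scale) * 100%.
Linearity = (2.94 / 759) * 100
Linearity = 0.387 %FS

0.387 %FS


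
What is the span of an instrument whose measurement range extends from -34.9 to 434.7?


Span = upper range - lower range.
Span = 434.7 - (-34.9)
Span = 469.6

469.6


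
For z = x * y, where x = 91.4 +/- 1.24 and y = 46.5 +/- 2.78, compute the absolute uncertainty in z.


For a product z = x*y, the relative uncertainty is:
uz/z = sqrt((ux/x)^2 + (uy/y)^2)
Relative uncertainties: ux/x = 1.24/91.4 = 0.013567
uy/y = 2.78/46.5 = 0.059785
z = 91.4 * 46.5 = 4250.1
uz = 4250.1 * sqrt(0.013567^2 + 0.059785^2) = 260.552

260.552


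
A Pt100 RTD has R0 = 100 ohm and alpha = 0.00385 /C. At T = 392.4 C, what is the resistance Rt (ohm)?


The RTD equation: Rt = R0 * (1 + alpha * T).
Rt = 100 * (1 + 0.00385 * 392.4)
Rt = 100 * (1 + 1.51074)
Rt = 100 * 2.51074
Rt = 251.074 ohm

251.074 ohm


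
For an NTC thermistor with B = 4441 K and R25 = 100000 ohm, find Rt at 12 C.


NTC thermistor equation: Rt = R25 * exp(B * (1/T - 1/T25)).
T in Kelvin: 285.15 K, T25 = 298.15 K
1/T - 1/T25 = 1/285.15 - 1/298.15 = 0.00015291
B * (1/T - 1/T25) = 4441 * 0.00015291 = 0.6791
Rt = 100000 * exp(0.6791) = 197204.7 ohm

197204.7 ohm


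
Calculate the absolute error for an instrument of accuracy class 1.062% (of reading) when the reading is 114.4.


Absolute error = (accuracy% / 100) * reading.
Error = (1.062 / 100) * 114.4
Error = 0.01062 * 114.4
Error = 1.2149

1.2149


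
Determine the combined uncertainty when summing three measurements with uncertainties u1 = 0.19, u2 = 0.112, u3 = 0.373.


For a sum of independent quantities, uc = sqrt(u1^2 + u2^2 + u3^2).
uc = sqrt(0.19^2 + 0.112^2 + 0.373^2)
uc = sqrt(0.0361 + 0.012544 + 0.139129)
uc = 0.4333

0.4333


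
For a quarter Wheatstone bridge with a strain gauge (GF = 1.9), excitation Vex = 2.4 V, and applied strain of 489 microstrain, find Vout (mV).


Quarter bridge output: Vout = (GF * epsilon * Vex) / 4.
Vout = (1.9 * 489e-6 * 2.4) / 4
Vout = 0.00222984 / 4 V
Vout = 0.00055746 V = 0.5575 mV

0.5575 mV


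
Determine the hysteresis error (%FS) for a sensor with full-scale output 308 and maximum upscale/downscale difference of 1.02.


Hysteresis = (max difference / full scale) * 100%.
H = (1.02 / 308) * 100
H = 0.331 %FS

0.331 %FS


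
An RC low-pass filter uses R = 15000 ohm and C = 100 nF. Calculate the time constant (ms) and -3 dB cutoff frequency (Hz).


Time constant: tau = R * C.
tau = 15000 * 1.00e-07 = 0.0015 s
tau = 1.5 ms
Cutoff frequency: fc = 1 / (2*pi*R*C).
fc = 1 / (2*pi*0.0015) = 106.1 Hz

tau = 1.5 ms, fc = 106.1 Hz


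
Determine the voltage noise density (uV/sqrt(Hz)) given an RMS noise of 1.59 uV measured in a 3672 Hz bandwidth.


Noise spectral density = Vrms / sqrt(BW).
NSD = 1.59 / sqrt(3672)
NSD = 1.59 / 60.597
NSD = 0.0262 uV/sqrt(Hz)

0.0262 uV/sqrt(Hz)


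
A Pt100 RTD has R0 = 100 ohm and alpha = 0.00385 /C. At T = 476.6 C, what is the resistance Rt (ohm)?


The RTD equation: Rt = R0 * (1 + alpha * T).
Rt = 100 * (1 + 0.00385 * 476.6)
Rt = 100 * (1 + 1.83491)
Rt = 100 * 2.83491
Rt = 283.491 ohm

283.491 ohm


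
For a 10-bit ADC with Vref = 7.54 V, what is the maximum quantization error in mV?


The maximum quantization error is +/- LSB/2.
LSB = Vref / 2^n = 7.54 / 1024 = 0.00736328 V
Max error = LSB / 2 = 0.00736328 / 2 = 0.00368164 V
Max error = 3.6816 mV

3.6816 mV


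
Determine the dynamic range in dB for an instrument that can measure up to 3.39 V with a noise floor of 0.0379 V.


Dynamic range = 20 * log10(Vmax / Vnoise).
DR = 20 * log10(3.39 / 0.0379)
DR = 20 * log10(89.45)
DR = 39.03 dB

39.03 dB


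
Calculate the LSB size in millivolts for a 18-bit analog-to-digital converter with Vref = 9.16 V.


The resolution (LSB) of an ADC is Vref / 2^n.
LSB = 9.16 / 2^18
LSB = 9.16 / 262144
LSB = 3.494e-05 V = 0.03494263 mV

0.03494263 mV


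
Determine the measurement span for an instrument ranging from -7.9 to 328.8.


Span = upper range - lower range.
Span = 328.8 - (-7.9)
Span = 336.7

336.7


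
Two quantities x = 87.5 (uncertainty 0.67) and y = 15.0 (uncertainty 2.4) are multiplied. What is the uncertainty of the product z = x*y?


For a product z = x*y, the relative uncertainty is:
uz/z = sqrt((ux/x)^2 + (uy/y)^2)
Relative uncertainties: ux/x = 0.67/87.5 = 0.007657
uy/y = 2.4/15.0 = 0.16
z = 87.5 * 15.0 = 1312.5
uz = 1312.5 * sqrt(0.007657^2 + 0.16^2) = 210.24

210.24


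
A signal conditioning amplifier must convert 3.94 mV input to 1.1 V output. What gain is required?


Gain = Vout / Vin (converting to same units).
G = 1.1 V / 3.94 mV
G = 1100.0 mV / 3.94 mV
G = 279.19

279.19


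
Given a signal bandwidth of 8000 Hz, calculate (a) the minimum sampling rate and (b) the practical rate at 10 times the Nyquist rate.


By Nyquist theorem, fs_min = 2 * fmax.
fs_min = 2 * 8000 = 16000 Hz
Practical rate = 10 * fs_min = 10 * 16000 = 160000 Hz

fs_min = 16000 Hz, fs_practical = 160000 Hz


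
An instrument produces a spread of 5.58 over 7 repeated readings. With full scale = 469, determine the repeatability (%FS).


Repeatability = (spread / full scale) * 100%.
R = (5.58 / 469) * 100
R = 1.19 %FS

1.19 %FS


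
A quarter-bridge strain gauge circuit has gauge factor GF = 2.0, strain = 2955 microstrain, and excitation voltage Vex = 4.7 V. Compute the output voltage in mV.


Quarter bridge output: Vout = (GF * epsilon * Vex) / 4.
Vout = (2.0 * 2955e-6 * 4.7) / 4
Vout = 0.027777 / 4 V
Vout = 0.00694425 V = 6.9443 mV

6.9443 mV


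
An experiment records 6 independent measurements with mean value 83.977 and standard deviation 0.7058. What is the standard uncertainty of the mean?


The standard uncertainty for Type A evaluation is u = s / sqrt(n).
u = 0.7058 / sqrt(6)
u = 0.7058 / 2.4495
u = 0.2881

0.2881


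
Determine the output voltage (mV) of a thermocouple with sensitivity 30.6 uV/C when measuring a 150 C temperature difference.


The thermocouple output V = sensitivity * dT.
V = 30.6 uV/C * 150 C
V = 4590.0 uV
V = 4.59 mV

4.59 mV


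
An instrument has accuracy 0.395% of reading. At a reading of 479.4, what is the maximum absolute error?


Absolute error = (accuracy% / 100) * reading.
Error = (0.395 / 100) * 479.4
Error = 0.00395 * 479.4
Error = 1.8936

1.8936


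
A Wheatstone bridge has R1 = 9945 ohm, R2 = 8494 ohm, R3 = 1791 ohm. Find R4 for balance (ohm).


At balance: R1*R4 = R2*R3, so R4 = R2*R3/R1.
R4 = 8494 * 1791 / 9945
R4 = 15212754 / 9945
R4 = 1529.69 ohm

1529.69 ohm


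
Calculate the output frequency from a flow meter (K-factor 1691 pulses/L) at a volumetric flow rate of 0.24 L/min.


Frequency = K * Q / 60 (converting L/min to L/s).
f = 1691 * 0.24 / 60
f = 405.84 / 60
f = 6.76 Hz

6.76 Hz


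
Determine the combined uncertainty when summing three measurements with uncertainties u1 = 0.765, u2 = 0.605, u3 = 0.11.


For a sum of independent quantities, uc = sqrt(u1^2 + u2^2 + u3^2).
uc = sqrt(0.765^2 + 0.605^2 + 0.11^2)
uc = sqrt(0.585225 + 0.366025 + 0.0121)
uc = 0.9815

0.9815


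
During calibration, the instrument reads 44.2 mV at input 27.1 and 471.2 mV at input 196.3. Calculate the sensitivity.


Sensitivity = (y2 - y1) / (x2 - x1).
S = (471.2 - 44.2) / (196.3 - 27.1)
S = 427.0 / 169.2
S = 2.5236 mV/unit

2.5236 mV/unit


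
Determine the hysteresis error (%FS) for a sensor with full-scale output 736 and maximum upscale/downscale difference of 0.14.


Hysteresis = (max difference / full scale) * 100%.
H = (0.14 / 736) * 100
H = 0.019 %FS

0.019 %FS


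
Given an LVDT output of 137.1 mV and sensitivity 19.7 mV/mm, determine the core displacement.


Displacement = Vout / sensitivity.
d = 137.1 / 19.7
d = 6.959 mm

6.959 mm


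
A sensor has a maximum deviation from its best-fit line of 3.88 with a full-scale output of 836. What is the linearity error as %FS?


Linearity error = (max deviation / full scale) * 100%.
Linearity = (3.88 / 836) * 100
Linearity = 0.464 %FS

0.464 %FS


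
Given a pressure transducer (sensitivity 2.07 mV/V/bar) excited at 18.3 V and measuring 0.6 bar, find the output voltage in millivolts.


Output = sensitivity * Vex * P.
Vout = 2.07 * 18.3 * 0.6
Vout = 37.881 * 0.6
Vout = 22.73 mV

22.73 mV


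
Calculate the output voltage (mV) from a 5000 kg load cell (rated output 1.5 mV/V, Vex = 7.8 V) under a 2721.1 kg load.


Vout = rated_output * Vex * (load / capacity).
Vout = 1.5 * 7.8 * (2721.1 / 5000)
Vout = 1.5 * 7.8 * 0.54422
Vout = 6.367 mV

6.367 mV


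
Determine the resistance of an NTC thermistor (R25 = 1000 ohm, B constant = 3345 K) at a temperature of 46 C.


NTC thermistor equation: Rt = R25 * exp(B * (1/T - 1/T25)).
T in Kelvin: 319.15 K, T25 = 298.15 K
1/T - 1/T25 = 1/319.15 - 1/298.15 = -0.00022069
B * (1/T - 1/T25) = 3345 * -0.00022069 = -0.7382
Rt = 1000 * exp(-0.7382) = 478.0 ohm

478.0 ohm


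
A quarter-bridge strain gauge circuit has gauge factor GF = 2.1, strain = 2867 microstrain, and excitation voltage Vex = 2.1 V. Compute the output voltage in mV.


Quarter bridge output: Vout = (GF * epsilon * Vex) / 4.
Vout = (2.1 * 2867e-6 * 2.1) / 4
Vout = 0.01264347 / 4 V
Vout = 0.00316087 V = 3.1609 mV

3.1609 mV


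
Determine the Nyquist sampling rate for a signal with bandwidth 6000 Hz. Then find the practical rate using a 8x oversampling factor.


By Nyquist theorem, fs_min = 2 * fmax.
fs_min = 2 * 6000 = 12000 Hz
Practical rate = 8 * fs_min = 8 * 12000 = 96000 Hz

fs_min = 12000 Hz, fs_practical = 96000 Hz


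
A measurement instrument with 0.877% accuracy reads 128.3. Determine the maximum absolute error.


Absolute error = (accuracy% / 100) * reading.
Error = (0.877 / 100) * 128.3
Error = 0.00877 * 128.3
Error = 1.1252

1.1252


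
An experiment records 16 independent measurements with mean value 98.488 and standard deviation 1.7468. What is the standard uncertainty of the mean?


The standard uncertainty for Type A evaluation is u = s / sqrt(n).
u = 1.7468 / sqrt(16)
u = 1.7468 / 4.0
u = 0.4367

0.4367


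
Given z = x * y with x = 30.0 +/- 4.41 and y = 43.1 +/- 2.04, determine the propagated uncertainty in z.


For a product z = x*y, the relative uncertainty is:
uz/z = sqrt((ux/x)^2 + (uy/y)^2)
Relative uncertainties: ux/x = 4.41/30.0 = 0.147
uy/y = 2.04/43.1 = 0.047332
z = 30.0 * 43.1 = 1293.0
uz = 1293.0 * sqrt(0.147^2 + 0.047332^2) = 199.681

199.681


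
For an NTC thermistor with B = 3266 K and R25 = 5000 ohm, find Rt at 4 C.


NTC thermistor equation: Rt = R25 * exp(B * (1/T - 1/T25)).
T in Kelvin: 277.15 K, T25 = 298.15 K
1/T - 1/T25 = 1/277.15 - 1/298.15 = 0.00025414
B * (1/T - 1/T25) = 3266 * 0.00025414 = 0.83
Rt = 5000 * exp(0.83) = 11466.8 ohm

11466.8 ohm


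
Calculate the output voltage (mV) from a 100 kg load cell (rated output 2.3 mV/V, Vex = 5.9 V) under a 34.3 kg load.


Vout = rated_output * Vex * (load / capacity).
Vout = 2.3 * 5.9 * (34.3 / 100)
Vout = 2.3 * 5.9 * 0.343
Vout = 4.655 mV

4.655 mV


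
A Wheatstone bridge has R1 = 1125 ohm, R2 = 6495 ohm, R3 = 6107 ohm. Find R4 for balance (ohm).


At balance: R1*R4 = R2*R3, so R4 = R2*R3/R1.
R4 = 6495 * 6107 / 1125
R4 = 39664965 / 1125
R4 = 35257.75 ohm

35257.75 ohm


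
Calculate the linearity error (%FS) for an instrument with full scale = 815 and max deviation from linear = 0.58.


Linearity error = (max deviation / full scale) * 100%.
Linearity = (0.58 / 815) * 100
Linearity = 0.071 %FS

0.071 %FS


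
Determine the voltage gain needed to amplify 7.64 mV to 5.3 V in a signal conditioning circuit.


Gain = Vout / Vin (converting to same units).
G = 5.3 V / 7.64 mV
G = 5300.0 mV / 7.64 mV
G = 693.72

693.72


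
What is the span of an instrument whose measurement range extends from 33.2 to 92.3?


Span = upper range - lower range.
Span = 92.3 - (33.2)
Span = 59.1

59.1


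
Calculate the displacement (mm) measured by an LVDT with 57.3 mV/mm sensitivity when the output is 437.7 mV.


Displacement = Vout / sensitivity.
d = 437.7 / 57.3
d = 7.639 mm

7.639 mm


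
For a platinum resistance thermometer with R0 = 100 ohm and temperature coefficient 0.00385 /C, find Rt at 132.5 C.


The RTD equation: Rt = R0 * (1 + alpha * T).
Rt = 100 * (1 + 0.00385 * 132.5)
Rt = 100 * (1 + 0.510125)
Rt = 100 * 1.510125
Rt = 151.012 ohm

151.012 ohm


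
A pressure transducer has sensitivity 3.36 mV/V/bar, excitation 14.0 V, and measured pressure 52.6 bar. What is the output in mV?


Output = sensitivity * Vex * P.
Vout = 3.36 * 14.0 * 52.6
Vout = 47.04 * 52.6
Vout = 2474.3 mV

2474.3 mV


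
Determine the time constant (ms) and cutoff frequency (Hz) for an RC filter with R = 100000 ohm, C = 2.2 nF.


Time constant: tau = R * C.
tau = 100000 * 2.20e-09 = 0.00022 s
tau = 0.22 ms
Cutoff frequency: fc = 1 / (2*pi*R*C).
fc = 1 / (2*pi*0.00022) = 723.43 Hz

tau = 0.22 ms, fc = 723.43 Hz


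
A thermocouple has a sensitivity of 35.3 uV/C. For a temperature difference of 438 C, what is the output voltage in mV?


The thermocouple output V = sensitivity * dT.
V = 35.3 uV/C * 438 C
V = 15461.4 uV
V = 15.461 mV

15.461 mV


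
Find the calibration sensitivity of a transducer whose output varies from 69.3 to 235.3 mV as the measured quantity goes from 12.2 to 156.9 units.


Sensitivity = (y2 - y1) / (x2 - x1).
S = (235.3 - 69.3) / (156.9 - 12.2)
S = 166.0 / 144.7
S = 1.1472 mV/unit

1.1472 mV/unit


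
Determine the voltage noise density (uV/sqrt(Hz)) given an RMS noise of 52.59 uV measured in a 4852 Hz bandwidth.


Noise spectral density = Vrms / sqrt(BW).
NSD = 52.59 / sqrt(4852)
NSD = 52.59 / 69.6563
NSD = 0.755 uV/sqrt(Hz)

0.755 uV/sqrt(Hz)


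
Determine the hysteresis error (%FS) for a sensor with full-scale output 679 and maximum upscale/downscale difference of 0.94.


Hysteresis = (max difference / full scale) * 100%.
H = (0.94 / 679) * 100
H = 0.138 %FS

0.138 %FS


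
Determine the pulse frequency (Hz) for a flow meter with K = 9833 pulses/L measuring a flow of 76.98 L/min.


Frequency = K * Q / 60 (converting L/min to L/s).
f = 9833 * 76.98 / 60
f = 756944.34 / 60
f = 12615.74 Hz

12615.74 Hz


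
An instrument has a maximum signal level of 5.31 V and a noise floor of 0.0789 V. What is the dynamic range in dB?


Dynamic range = 20 * log10(Vmax / Vnoise).
DR = 20 * log10(5.31 / 0.0789)
DR = 20 * log10(67.3)
DR = 36.56 dB

36.56 dB


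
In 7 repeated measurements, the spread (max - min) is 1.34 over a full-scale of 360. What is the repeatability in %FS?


Repeatability = (spread / full scale) * 100%.
R = (1.34 / 360) * 100
R = 0.372 %FS

0.372 %FS


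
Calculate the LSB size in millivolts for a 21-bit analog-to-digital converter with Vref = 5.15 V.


The resolution (LSB) of an ADC is Vref / 2^n.
LSB = 5.15 / 2^21
LSB = 5.15 / 2097152
LSB = 2.46e-06 V = 0.00245571 mV

0.00245571 mV


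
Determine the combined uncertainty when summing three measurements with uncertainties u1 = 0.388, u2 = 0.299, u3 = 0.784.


For a sum of independent quantities, uc = sqrt(u1^2 + u2^2 + u3^2).
uc = sqrt(0.388^2 + 0.299^2 + 0.784^2)
uc = sqrt(0.150544 + 0.089401 + 0.614656)
uc = 0.9244

0.9244


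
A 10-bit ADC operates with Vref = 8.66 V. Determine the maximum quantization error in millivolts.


The maximum quantization error is +/- LSB/2.
LSB = Vref / 2^n = 8.66 / 1024 = 0.00845703 V
Max error = LSB / 2 = 0.00845703 / 2 = 0.00422852 V
Max error = 4.2285 mV

4.2285 mV


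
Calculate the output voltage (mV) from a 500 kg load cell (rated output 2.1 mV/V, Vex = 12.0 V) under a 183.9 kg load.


Vout = rated_output * Vex * (load / capacity).
Vout = 2.1 * 12.0 * (183.9 / 500)
Vout = 2.1 * 12.0 * 0.3678
Vout = 9.269 mV

9.269 mV


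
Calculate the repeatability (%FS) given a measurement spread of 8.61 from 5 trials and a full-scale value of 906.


Repeatability = (spread / full scale) * 100%.
R = (8.61 / 906) * 100
R = 0.95 %FS

0.95 %FS


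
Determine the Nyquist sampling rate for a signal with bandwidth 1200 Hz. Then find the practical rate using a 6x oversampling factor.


By Nyquist theorem, fs_min = 2 * fmax.
fs_min = 2 * 1200 = 2400 Hz
Practical rate = 6 * fs_min = 6 * 2400 = 14400 Hz

fs_min = 2400 Hz, fs_practical = 14400 Hz


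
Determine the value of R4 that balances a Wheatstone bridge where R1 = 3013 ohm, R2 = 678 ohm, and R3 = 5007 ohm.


At balance: R1*R4 = R2*R3, so R4 = R2*R3/R1.
R4 = 678 * 5007 / 3013
R4 = 3394746 / 3013
R4 = 1126.7 ohm

1126.7 ohm


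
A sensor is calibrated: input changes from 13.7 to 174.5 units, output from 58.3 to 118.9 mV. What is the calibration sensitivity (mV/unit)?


Sensitivity = (y2 - y1) / (x2 - x1).
S = (118.9 - 58.3) / (174.5 - 13.7)
S = 60.6 / 160.8
S = 0.3769 mV/unit

0.3769 mV/unit


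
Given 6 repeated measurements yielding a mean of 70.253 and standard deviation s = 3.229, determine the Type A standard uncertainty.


The standard uncertainty for Type A evaluation is u = s / sqrt(n).
u = 3.229 / sqrt(6)
u = 3.229 / 2.4495
u = 1.3182

1.3182


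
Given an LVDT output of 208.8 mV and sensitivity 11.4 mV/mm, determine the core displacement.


Displacement = Vout / sensitivity.
d = 208.8 / 11.4
d = 18.316 mm

18.316 mm


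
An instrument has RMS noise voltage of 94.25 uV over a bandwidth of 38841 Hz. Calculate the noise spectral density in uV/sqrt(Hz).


Noise spectral density = Vrms / sqrt(BW).
NSD = 94.25 / sqrt(38841)
NSD = 94.25 / 197.0812
NSD = 0.4782 uV/sqrt(Hz)

0.4782 uV/sqrt(Hz)


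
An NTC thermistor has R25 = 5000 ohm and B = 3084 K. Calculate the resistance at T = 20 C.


NTC thermistor equation: Rt = R25 * exp(B * (1/T - 1/T25)).
T in Kelvin: 293.15 K, T25 = 298.15 K
1/T - 1/T25 = 1/293.15 - 1/298.15 = 5.721e-05
B * (1/T - 1/T25) = 3084 * 5.721e-05 = 0.1764
Rt = 5000 * exp(0.1764) = 5964.7 ohm

5964.7 ohm


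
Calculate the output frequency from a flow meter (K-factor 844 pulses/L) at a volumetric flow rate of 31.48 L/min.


Frequency = K * Q / 60 (converting L/min to L/s).
f = 844 * 31.48 / 60
f = 26569.12 / 60
f = 442.82 Hz

442.82 Hz


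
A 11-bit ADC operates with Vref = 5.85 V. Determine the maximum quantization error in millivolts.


The maximum quantization error is +/- LSB/2.
LSB = Vref / 2^n = 5.85 / 2048 = 0.00285645 V
Max error = LSB / 2 = 0.00285645 / 2 = 0.00142822 V
Max error = 1.4282 mV

1.4282 mV


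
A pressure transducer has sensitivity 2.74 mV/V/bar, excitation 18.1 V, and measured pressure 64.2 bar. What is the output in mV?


Output = sensitivity * Vex * P.
Vout = 2.74 * 18.1 * 64.2
Vout = 49.594 * 64.2
Vout = 3183.93 mV

3183.93 mV


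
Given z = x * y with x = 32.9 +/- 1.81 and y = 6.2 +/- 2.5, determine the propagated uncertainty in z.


For a product z = x*y, the relative uncertainty is:
uz/z = sqrt((ux/x)^2 + (uy/y)^2)
Relative uncertainties: ux/x = 1.81/32.9 = 0.055015
uy/y = 2.5/6.2 = 0.403226
z = 32.9 * 6.2 = 204.0
uz = 204.0 * sqrt(0.055015^2 + 0.403226^2) = 83.012

83.012


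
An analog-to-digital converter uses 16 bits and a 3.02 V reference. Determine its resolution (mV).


The resolution (LSB) of an ADC is Vref / 2^n.
LSB = 3.02 / 2^16
LSB = 3.02 / 65536
LSB = 4.608e-05 V = 0.04608154 mV

0.04608154 mV


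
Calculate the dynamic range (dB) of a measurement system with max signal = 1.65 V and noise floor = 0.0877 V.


Dynamic range = 20 * log10(Vmax / Vnoise).
DR = 20 * log10(1.65 / 0.0877)
DR = 20 * log10(18.81)
DR = 25.49 dB

25.49 dB


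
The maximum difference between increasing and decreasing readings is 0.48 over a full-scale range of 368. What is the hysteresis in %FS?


Hysteresis = (max difference / full scale) * 100%.
H = (0.48 / 368) * 100
H = 0.13 %FS

0.13 %FS


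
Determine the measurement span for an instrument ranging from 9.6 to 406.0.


Span = upper range - lower range.
Span = 406.0 - (9.6)
Span = 396.4

396.4


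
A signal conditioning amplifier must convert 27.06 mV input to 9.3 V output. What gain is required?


Gain = Vout / Vin (converting to same units).
G = 9.3 V / 27.06 mV
G = 9300.0 mV / 27.06 mV
G = 343.68

343.68


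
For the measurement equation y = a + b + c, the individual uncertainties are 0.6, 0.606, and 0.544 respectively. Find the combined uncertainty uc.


For a sum of independent quantities, uc = sqrt(u1^2 + u2^2 + u3^2).
uc = sqrt(0.6^2 + 0.606^2 + 0.544^2)
uc = sqrt(0.36 + 0.367236 + 0.295936)
uc = 1.0115

1.0115


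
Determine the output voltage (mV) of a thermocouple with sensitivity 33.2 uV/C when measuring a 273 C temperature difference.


The thermocouple output V = sensitivity * dT.
V = 33.2 uV/C * 273 C
V = 9063.6 uV
V = 9.064 mV

9.064 mV


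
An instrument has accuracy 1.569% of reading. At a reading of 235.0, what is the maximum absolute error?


Absolute error = (accuracy% / 100) * reading.
Error = (1.569 / 100) * 235.0
Error = 0.01569 * 235.0
Error = 3.6871

3.6871


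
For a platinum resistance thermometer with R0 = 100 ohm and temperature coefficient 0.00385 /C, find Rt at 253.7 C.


The RTD equation: Rt = R0 * (1 + alpha * T).
Rt = 100 * (1 + 0.00385 * 253.7)
Rt = 100 * (1 + 0.976745)
Rt = 100 * 1.976745
Rt = 197.674 ohm

197.674 ohm


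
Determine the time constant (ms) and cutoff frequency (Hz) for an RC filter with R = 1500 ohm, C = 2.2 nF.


Time constant: tau = R * C.
tau = 1500 * 2.20e-09 = 3.3e-06 s
tau = 0.0033 ms
Cutoff frequency: fc = 1 / (2*pi*R*C).
fc = 1 / (2*pi*3.3e-06) = 48228.77 Hz

tau = 0.0033 ms, fc = 48228.77 Hz


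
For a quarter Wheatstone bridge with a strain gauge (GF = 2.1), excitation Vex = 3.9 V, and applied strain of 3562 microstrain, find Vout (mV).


Quarter bridge output: Vout = (GF * epsilon * Vex) / 4.
Vout = (2.1 * 3562e-6 * 3.9) / 4
Vout = 0.02917278 / 4 V
Vout = 0.00729319 V = 7.2932 mV

7.2932 mV


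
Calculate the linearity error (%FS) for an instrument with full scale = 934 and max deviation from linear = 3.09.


Linearity error = (max deviation / full scale) * 100%.
Linearity = (3.09 / 934) * 100
Linearity = 0.331 %FS

0.331 %FS


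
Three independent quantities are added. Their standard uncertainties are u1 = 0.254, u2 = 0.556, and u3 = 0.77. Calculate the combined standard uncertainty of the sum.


For a sum of independent quantities, uc = sqrt(u1^2 + u2^2 + u3^2).
uc = sqrt(0.254^2 + 0.556^2 + 0.77^2)
uc = sqrt(0.064516 + 0.309136 + 0.5929)
uc = 0.9831

0.9831


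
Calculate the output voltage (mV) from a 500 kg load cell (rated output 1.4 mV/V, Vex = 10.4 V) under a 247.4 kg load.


Vout = rated_output * Vex * (load / capacity).
Vout = 1.4 * 10.4 * (247.4 / 500)
Vout = 1.4 * 10.4 * 0.4948
Vout = 7.204 mV

7.204 mV


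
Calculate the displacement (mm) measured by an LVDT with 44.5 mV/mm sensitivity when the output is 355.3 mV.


Displacement = Vout / sensitivity.
d = 355.3 / 44.5
d = 7.984 mm

7.984 mm


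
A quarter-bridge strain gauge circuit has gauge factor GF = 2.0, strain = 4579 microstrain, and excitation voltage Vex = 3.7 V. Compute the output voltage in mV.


Quarter bridge output: Vout = (GF * epsilon * Vex) / 4.
Vout = (2.0 * 4579e-6 * 3.7) / 4
Vout = 0.0338846 / 4 V
Vout = 0.00847115 V = 8.4711 mV

8.4711 mV


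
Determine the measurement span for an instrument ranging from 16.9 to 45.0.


Span = upper range - lower range.
Span = 45.0 - (16.9)
Span = 28.1

28.1


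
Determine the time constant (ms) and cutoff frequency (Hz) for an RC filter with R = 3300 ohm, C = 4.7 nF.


Time constant: tau = R * C.
tau = 3300 * 4.70e-09 = 1.551e-05 s
tau = 0.0155 ms
Cutoff frequency: fc = 1 / (2*pi*R*C).
fc = 1 / (2*pi*1.551e-05) = 10261.44 Hz

tau = 0.0155 ms, fc = 10261.44 Hz


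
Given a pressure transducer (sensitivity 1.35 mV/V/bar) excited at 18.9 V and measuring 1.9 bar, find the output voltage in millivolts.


Output = sensitivity * Vex * P.
Vout = 1.35 * 18.9 * 1.9
Vout = 25.515 * 1.9
Vout = 48.48 mV

48.48 mV


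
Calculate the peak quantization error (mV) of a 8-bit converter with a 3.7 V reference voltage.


The maximum quantization error is +/- LSB/2.
LSB = Vref / 2^n = 3.7 / 256 = 0.01445313 V
Max error = LSB / 2 = 0.01445313 / 2 = 0.00722656 V
Max error = 7.2266 mV

7.2266 mV


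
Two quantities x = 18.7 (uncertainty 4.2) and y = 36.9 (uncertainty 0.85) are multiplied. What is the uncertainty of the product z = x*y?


For a product z = x*y, the relative uncertainty is:
uz/z = sqrt((ux/x)^2 + (uy/y)^2)
Relative uncertainties: ux/x = 4.2/18.7 = 0.224599
uy/y = 0.85/36.9 = 0.023035
z = 18.7 * 36.9 = 690.0
uz = 690.0 * sqrt(0.224599^2 + 0.023035^2) = 155.793

155.793


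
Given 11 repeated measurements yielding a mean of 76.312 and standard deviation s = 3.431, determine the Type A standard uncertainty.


The standard uncertainty for Type A evaluation is u = s / sqrt(n).
u = 3.431 / sqrt(11)
u = 3.431 / 3.3166
u = 1.0345

1.0345


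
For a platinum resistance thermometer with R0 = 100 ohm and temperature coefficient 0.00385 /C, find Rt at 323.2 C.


The RTD equation: Rt = R0 * (1 + alpha * T).
Rt = 100 * (1 + 0.00385 * 323.2)
Rt = 100 * (1 + 1.24432)
Rt = 100 * 2.24432
Rt = 224.432 ohm

224.432 ohm


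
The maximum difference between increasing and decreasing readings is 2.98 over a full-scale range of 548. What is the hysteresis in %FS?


Hysteresis = (max difference / full scale) * 100%.
H = (2.98 / 548) * 100
H = 0.544 %FS

0.544 %FS


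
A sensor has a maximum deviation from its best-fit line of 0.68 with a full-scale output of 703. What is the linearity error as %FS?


Linearity error = (max deviation / full scale) * 100%.
Linearity = (0.68 / 703) * 100
Linearity = 0.097 %FS

0.097 %FS


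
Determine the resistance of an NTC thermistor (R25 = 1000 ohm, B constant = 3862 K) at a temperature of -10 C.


NTC thermistor equation: Rt = R25 * exp(B * (1/T - 1/T25)).
T in Kelvin: 263.15 K, T25 = 298.15 K
1/T - 1/T25 = 1/263.15 - 1/298.15 = 0.0004461
B * (1/T - 1/T25) = 3862 * 0.0004461 = 1.7228
Rt = 1000 * exp(1.7228) = 5600.3 ohm

5600.3 ohm


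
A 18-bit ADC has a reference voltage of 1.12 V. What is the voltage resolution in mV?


The resolution (LSB) of an ADC is Vref / 2^n.
LSB = 1.12 / 2^18
LSB = 1.12 / 262144
LSB = 4.27e-06 V = 0.00427246 mV

0.00427246 mV


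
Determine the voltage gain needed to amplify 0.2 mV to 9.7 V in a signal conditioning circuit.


Gain = Vout / Vin (converting to same units).
G = 9.7 V / 0.2 mV
G = 9700.0 mV / 0.2 mV
G = 48500.0

48500.0


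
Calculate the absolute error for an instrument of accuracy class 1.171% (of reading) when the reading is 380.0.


Absolute error = (accuracy% / 100) * reading.
Error = (1.171 / 100) * 380.0
Error = 0.01171 * 380.0
Error = 4.4498

4.4498


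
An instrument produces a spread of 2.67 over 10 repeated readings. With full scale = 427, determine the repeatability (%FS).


Repeatability = (spread / full scale) * 100%.
R = (2.67 / 427) * 100
R = 0.625 %FS

0.625 %FS


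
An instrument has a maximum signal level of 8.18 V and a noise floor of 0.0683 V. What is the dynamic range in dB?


Dynamic range = 20 * log10(Vmax / Vnoise).
DR = 20 * log10(8.18 / 0.0683)
DR = 20 * log10(119.77)
DR = 41.57 dB

41.57 dB


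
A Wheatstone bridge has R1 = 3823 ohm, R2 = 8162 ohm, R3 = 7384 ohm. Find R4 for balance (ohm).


At balance: R1*R4 = R2*R3, so R4 = R2*R3/R1.
R4 = 8162 * 7384 / 3823
R4 = 60268208 / 3823
R4 = 15764.64 ohm

15764.64 ohm


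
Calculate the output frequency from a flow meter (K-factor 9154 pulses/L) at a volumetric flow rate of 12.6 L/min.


Frequency = K * Q / 60 (converting L/min to L/s).
f = 9154 * 12.6 / 60
f = 115340.4 / 60
f = 1922.34 Hz

1922.34 Hz


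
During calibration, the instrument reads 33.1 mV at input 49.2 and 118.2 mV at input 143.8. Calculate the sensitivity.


Sensitivity = (y2 - y1) / (x2 - x1).
S = (118.2 - 33.1) / (143.8 - 49.2)
S = 85.1 / 94.6
S = 0.8996 mV/unit

0.8996 mV/unit


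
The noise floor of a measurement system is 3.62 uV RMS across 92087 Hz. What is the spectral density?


Noise spectral density = Vrms / sqrt(BW).
NSD = 3.62 / sqrt(92087)
NSD = 3.62 / 303.4584
NSD = 0.0119 uV/sqrt(Hz)

0.0119 uV/sqrt(Hz)


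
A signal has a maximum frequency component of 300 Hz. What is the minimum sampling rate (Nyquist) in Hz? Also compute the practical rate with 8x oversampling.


By Nyquist theorem, fs_min = 2 * fmax.
fs_min = 2 * 300 = 600 Hz
Practical rate = 8 * fs_min = 8 * 600 = 4800 Hz

fs_min = 600 Hz, fs_practical = 4800 Hz


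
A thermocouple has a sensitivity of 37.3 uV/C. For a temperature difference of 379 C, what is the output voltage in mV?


The thermocouple output V = sensitivity * dT.
V = 37.3 uV/C * 379 C
V = 14136.7 uV
V = 14.137 mV

14.137 mV


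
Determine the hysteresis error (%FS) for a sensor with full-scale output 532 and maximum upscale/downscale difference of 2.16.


Hysteresis = (max difference / full scale) * 100%.
H = (2.16 / 532) * 100
H = 0.406 %FS

0.406 %FS


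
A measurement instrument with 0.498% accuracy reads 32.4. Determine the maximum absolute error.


Absolute error = (accuracy% / 100) * reading.
Error = (0.498 / 100) * 32.4
Error = 0.00498 * 32.4
Error = 0.1614

0.1614


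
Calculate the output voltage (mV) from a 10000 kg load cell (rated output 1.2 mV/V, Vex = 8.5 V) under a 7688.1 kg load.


Vout = rated_output * Vex * (load / capacity).
Vout = 1.2 * 8.5 * (7688.1 / 10000)
Vout = 1.2 * 8.5 * 0.76881
Vout = 7.842 mV

7.842 mV


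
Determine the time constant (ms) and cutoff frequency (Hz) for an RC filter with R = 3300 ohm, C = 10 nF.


Time constant: tau = R * C.
tau = 3300 * 1.00e-08 = 3.3e-05 s
tau = 0.033 ms
Cutoff frequency: fc = 1 / (2*pi*R*C).
fc = 1 / (2*pi*3.3e-05) = 4822.88 Hz

tau = 0.033 ms, fc = 4822.88 Hz


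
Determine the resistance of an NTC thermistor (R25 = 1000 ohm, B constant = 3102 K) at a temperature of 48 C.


NTC thermistor equation: Rt = R25 * exp(B * (1/T - 1/T25)).
T in Kelvin: 321.15 K, T25 = 298.15 K
1/T - 1/T25 = 1/321.15 - 1/298.15 = -0.00024021
B * (1/T - 1/T25) = 3102 * -0.00024021 = -0.7451
Rt = 1000 * exp(-0.7451) = 474.7 ohm

474.7 ohm
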